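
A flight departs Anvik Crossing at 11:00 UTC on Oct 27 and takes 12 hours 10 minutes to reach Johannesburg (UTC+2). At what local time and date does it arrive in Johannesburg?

Departure is given in UTC: 11:00 on Oct 27.
Add 12 hours 10 minutes → 23:10 UTC.
Johannesburg is UTC+2:00: 23:10 + 2:00 = 01:10 on Oct 28.

01:10 on October 28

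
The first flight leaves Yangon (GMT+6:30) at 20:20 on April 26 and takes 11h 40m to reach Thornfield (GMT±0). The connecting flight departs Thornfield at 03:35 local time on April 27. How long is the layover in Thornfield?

Convert departure to UTC: 20:20 − 6:30 = 13:50 UTC on Apr 26.
Add 11 hours 40 minutes flight time → 01:30 UTC (Apr 27).
Thornfield is UTC+0, so local arrival is the same: 01:30 on Apr 27.
Layover = 03:35 − 01:30 = 2 hours 5 minutes.

2 hours 5 minutes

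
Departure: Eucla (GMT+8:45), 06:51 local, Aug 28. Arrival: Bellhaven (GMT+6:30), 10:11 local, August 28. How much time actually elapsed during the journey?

Departure in UTC: 06:51 − 8:45 = 22:06 on Aug 27.
Arrival in UTC: 10:11 − 6:30 = 03:41 on Aug 28.
Elapsed = 03:41 − 22:06 (+1 day) = 5 hours 35 minutes.

5 hours 35 minutes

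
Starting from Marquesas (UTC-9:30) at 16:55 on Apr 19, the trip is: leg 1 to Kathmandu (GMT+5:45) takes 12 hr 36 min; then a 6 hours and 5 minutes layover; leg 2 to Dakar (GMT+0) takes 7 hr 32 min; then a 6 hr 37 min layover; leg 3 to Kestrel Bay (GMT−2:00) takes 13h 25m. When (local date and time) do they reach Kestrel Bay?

22:40 on April 21

Convert departure to UTC: 16:55 + 9:30 = 02:25 UTC on Apr 20.
Add 12 hours 36 minutes leg 1 → 15:01 UTC.
Add 6 hours 5 minutes layover in Kathmandu → 21:06 UTC.
Add 7 hours 32 minutes leg 2 → 04:38 UTC (Apr 21).
Add 6 hours and 37 minutes layover in Dakar → 11:15 UTC.
Add 13 hours and 25 minutes leg 3 → 00:40 UTC (Apr 22).
Kestrel Bay is UTC−2:00, so local arrival = 00:40 − 2:00 = 22:40 on Apr 21.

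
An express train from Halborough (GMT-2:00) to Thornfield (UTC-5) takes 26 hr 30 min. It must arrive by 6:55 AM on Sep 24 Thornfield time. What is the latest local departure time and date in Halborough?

7:25 AM on Sep 23

Target arrival in UTC: 6:55 AM + 5:00 = 11:55 AM on Sep 24.
Subtract 26 hours 30 minutes → departure 9:25 AM UTC on Sep 23.
Halborough is UTC−2:00: 9:25 AM − 2:00 = 7:25 AM on Sep 23.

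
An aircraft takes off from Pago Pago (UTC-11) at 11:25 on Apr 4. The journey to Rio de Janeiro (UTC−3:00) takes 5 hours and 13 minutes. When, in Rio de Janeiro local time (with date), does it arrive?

00:38 on April 5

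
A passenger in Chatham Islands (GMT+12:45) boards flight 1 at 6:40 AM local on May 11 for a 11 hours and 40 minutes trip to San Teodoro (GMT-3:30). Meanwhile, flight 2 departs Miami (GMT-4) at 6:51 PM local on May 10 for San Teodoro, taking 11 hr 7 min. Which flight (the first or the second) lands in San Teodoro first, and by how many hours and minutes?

the first, by 4 hours 23 minutes

Flight 1 in UTC: 6:40 AM − 12:45 = 5:55 PM on May 10.
+11 hours and 40 minutes → arrive 5:35 AM UTC on May 11.
Flight 2 in UTC: 6:51 PM + 4:00 = 10:51 PM on May 10.
+11 hours 7 minutes → arrive 9:58 AM UTC on May 11.
Flight 1 lands earlier by 4 hours 23 minutes.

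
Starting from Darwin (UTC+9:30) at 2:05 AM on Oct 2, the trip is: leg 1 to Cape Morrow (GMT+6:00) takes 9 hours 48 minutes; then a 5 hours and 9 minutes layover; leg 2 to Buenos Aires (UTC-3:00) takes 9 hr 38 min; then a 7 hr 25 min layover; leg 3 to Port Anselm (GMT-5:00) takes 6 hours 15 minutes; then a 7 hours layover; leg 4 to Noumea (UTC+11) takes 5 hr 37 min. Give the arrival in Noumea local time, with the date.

6:27 AM on October 4

Convert departure to UTC: 2:05 AM − 9:30 = 4:35 PM UTC on Oct 1.
Add 9 hours 48 minutes leg 1 → 2:23 AM UTC (Oct 2).
Add 5 hours 9 minutes layover in Cape Morrow → 7:32 AM UTC.
Add 9 hours and 38 minutes leg 2 → 5:10 PM UTC.
Add 7 hours 25 minutes layover in Buenos Aires → 12:35 AM UTC (Oct 3).
Add 6 hours 15 minutes leg 3 → 6:50 AM UTC.
Add 7 hours layover in Port Anselm → 1:50 PM UTC.
Add 5 hours and 37 minutes leg 4 → 7:27 PM UTC.
Noumea is UTC+11:00, so local arrival = 7:27 PM + 11:00 = 6:27 AM on Oct 4.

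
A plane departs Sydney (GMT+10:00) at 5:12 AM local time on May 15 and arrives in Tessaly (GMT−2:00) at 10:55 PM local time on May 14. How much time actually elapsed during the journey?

5 hours 43 minutes

Tessaly is 12:00 behind Sydney.
Clock-face elapsed time (ignoring zones) is −6 hours 17 minutes.
Actual elapsed = −6 hours 17 minutes + 12:00 = 5 hours 43 minutes.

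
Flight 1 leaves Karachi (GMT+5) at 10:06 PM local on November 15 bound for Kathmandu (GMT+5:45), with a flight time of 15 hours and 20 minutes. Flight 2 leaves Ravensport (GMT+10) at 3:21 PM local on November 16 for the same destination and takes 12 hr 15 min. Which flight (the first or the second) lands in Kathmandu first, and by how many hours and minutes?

the first, by 9 hours 10 minutes

Flight 1 in UTC: 10:06 PM − 5:00 = 5:06 PM on Nov 15.
+15 hours 20 minutes → arrive 8:26 AM UTC on Nov 16.
Flight 2 in UTC: 3:21 PM − 10:00 = 5:21 AM on Nov 16.
+12 hours 15 minutes → arrive 5:36 PM UTC on Nov 16.
Flight 1 lands earlier by 9 hours 10 minutes.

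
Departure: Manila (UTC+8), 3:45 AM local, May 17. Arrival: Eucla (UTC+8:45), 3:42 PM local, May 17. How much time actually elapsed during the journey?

Departure in UTC: 3:45 AM − 8:00 = 7:45 PM on May 16.
Arrival in UTC: 3:42 PM − 8:45 = 6:57 AM on May 17.
Elapsed = 6:57 AM − 7:45 PM (+1 day) = 11 hours 12 minutes.

11 hours 12 minutes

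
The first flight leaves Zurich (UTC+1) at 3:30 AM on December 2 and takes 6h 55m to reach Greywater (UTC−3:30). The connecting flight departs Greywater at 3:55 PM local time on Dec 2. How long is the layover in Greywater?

Convert departure to UTC: 3:30 AM − 1:00 = 2:30 AM UTC on Dec 2.
Add 6 hours 55 minutes flight time → 9:25 AM UTC.
Greywater is UTC−3:30, so local arrival = 9:25 AM − 3:30 = 5:55 AM on Dec 2.
Layover = 3:55 PM − 5:55 AM = 10 hours.

10 hours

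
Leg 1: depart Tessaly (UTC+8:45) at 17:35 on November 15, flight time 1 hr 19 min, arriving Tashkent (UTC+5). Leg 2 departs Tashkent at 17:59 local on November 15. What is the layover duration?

2 hours 50 minutes

Convert departure to UTC: 17:35 − 8:45 = 08:50 UTC on Nov 15.
Add 1 hour 19 minutes flight time → 10:09 UTC.
Tashkent is UTC+5:00, so local arrival = 10:09 + 5:00 = 15:09 on Nov 15.
Layover = 17:59 − 15:09 = 2 hours 50 minutes.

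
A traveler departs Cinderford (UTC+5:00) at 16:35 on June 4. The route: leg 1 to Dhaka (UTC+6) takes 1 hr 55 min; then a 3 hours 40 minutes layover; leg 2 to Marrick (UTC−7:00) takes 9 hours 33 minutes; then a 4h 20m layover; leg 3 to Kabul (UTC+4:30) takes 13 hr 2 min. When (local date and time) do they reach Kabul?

00:35 on June 6

Convert departure to UTC: 16:35 − 5:00 = 11:35 UTC on Jun 4.
Add 1 hour 55 minutes leg 1 → 13:30 UTC.
Add 3 hours and 40 minutes layover in Dhaka → 17:10 UTC.
Add 9 hours and 33 minutes leg 2 → 02:43 UTC (Jun 5).
Add 4 hours 20 minutes layover in Marrick → 07:03 UTC.
Add 13 hours 2 minutes leg 3 → 20:05 UTC.
Kabul is UTC+4:30, so local arrival = 20:05 + 4:30 = 00:35 on Jun 6.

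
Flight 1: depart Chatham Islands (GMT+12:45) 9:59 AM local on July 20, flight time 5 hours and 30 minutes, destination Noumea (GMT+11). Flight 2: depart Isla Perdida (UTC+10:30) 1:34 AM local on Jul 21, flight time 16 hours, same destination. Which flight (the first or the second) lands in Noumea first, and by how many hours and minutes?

the first, by 28 hours 20 minutes

Flight 1 in UTC: 9:59 AM − 12:45 = 9:14 PM on Jul 19.
+5 hours and 30 minutes → arrive 2:44 AM UTC on Jul 20.
Flight 2 in UTC: 1:34 AM − 10:30 = 3:04 PM on Jul 20.
+16 hours → arrive 7:04 AM UTC on Jul 21.
Flight 1 lands earlier by 28 hours 20 minutes.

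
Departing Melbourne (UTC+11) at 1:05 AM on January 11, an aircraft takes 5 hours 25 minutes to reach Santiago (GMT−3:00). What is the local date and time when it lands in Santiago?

Convert departure to UTC: 1:05 AM − 11:00 = 2:05 PM UTC on Jan 10.
Add 5 hours 25 minutes travel time → 7:30 PM UTC.
Santiago is UTC−3:00, so local arrival = 7:30 PM − 3:00 = 4:30 PM on Jan 10.

4:30 PM on Jan 10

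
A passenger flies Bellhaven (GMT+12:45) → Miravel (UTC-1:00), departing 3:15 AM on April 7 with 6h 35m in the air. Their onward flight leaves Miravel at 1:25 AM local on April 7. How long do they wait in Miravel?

Convert departure to UTC: 3:15 AM − 12:45 = 2:30 PM UTC on Apr 6.
Add 6 hours 35 minutes flight time → 9:05 PM UTC.
Miravel is UTC−1:00, so local arrival = 9:05 PM − 1:00 = 8:05 PM on Apr 6.
Layover = 1:25 AM − 8:05 PM (+1 day) = 5 hours 20 minutes.

5 hours 20 minutes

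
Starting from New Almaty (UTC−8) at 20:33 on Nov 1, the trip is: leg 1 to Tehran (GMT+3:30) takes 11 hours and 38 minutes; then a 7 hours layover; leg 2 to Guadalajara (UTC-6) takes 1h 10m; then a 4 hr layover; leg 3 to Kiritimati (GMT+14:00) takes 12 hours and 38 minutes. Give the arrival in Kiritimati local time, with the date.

Convert departure to UTC: 20:33 + 8:00 = 04:33 UTC on Nov 2.
Add 11 hours 38 minutes leg 1 → 16:11 UTC.
Add 7 hours layover in Tehran → 23:11 UTC.
Add 1 hour and 10 minutes leg 2 → 00:21 UTC (Nov 3).
Add 4 hours layover in Guadalajara → 04:21 UTC.
Add 12 hours 38 minutes leg 3 → 16:59 UTC.
Kiritimati is UTC+14:00, so local arrival = 16:59 + 14:00 = 06:59 on Nov 4.

06:59 on Nov 4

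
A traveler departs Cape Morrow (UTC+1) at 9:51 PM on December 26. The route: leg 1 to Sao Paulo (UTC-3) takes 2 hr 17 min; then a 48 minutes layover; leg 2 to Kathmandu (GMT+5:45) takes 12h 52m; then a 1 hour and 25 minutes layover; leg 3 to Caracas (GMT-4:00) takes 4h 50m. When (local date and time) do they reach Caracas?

Convert departure to UTC: 9:51 PM − 1:00 = 8:51 PM UTC on Dec 26.
Add 2 hours 17 minutes leg 1 → 11:08 PM UTC.
Add 48 minutes layover in Sao Paulo → 11:56 PM UTC.
Add 12 hours and 52 minutes leg 2 → 12:48 PM UTC (Dec 27).
Add 1 hour 25 minutes layover in Kathmandu → 2:13 PM UTC.
Add 4 hours and 50 minutes leg 3 → 7:03 PM UTC.
Caracas is UTC−4:00, so local arrival = 7:03 PM − 4:00 = 3:03 PM on Dec 27.

3:03 PM on December 27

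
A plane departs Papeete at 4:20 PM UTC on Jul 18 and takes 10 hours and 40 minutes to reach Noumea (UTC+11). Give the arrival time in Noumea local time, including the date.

Departure is given in UTC: 4:20 PM on Jul 18.
Add 10 hours 40 minutes → 3:00 AM UTC (Jul 19).
Noumea is UTC+11:00: 3:00 AM + 11:00 = 2:00 PM on Jul 19.

2:00 PM on July 19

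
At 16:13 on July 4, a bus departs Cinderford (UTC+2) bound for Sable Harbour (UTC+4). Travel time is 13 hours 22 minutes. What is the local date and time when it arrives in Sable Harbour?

Convert departure to UTC: 16:13 − 2:00 = 14:13 UTC on Jul 4.
Add 13 hours 22 minutes travel time → 03:35 UTC (Jul 5).
Sable Harbour is UTC+4:00, so local arrival = 03:35 + 4:00 = 07:35 on Jul 5.

07:35 on July 5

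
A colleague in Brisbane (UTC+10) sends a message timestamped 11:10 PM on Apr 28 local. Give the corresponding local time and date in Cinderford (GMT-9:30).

Cinderford is 19:30 behind Brisbane.
Shift by the zone difference: 11:10 PM − 19:30 = 3:40 AM on Apr 28 in Cinderford.

3:40 AM on Apr 28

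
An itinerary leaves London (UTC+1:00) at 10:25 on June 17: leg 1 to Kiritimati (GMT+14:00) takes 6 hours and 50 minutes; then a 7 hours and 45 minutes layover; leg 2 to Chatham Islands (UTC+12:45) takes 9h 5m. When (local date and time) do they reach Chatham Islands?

21:50 on June 18

Convert departure to UTC: 10:25 − 1:00 = 09:25 UTC on Jun 17.
Add 6 hours 50 minutes leg 1 → 16:15 UTC.
Add 7 hours 45 minutes layover in Kiritimati → 00:00 UTC (Jun 18).
Add 9 hours 5 minutes leg 2 → 09:05 UTC.
Chatham Islands is UTC+12:45, so local arrival = 09:05 + 12:45 = 21:50 on Jun 18.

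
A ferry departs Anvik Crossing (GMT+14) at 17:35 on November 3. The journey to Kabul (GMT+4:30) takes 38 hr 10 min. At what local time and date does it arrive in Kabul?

22:15 on November 4

Convert departure to UTC: 17:35 − 14:00 = 03:35 UTC on Nov 3.
Add 38 hours 10 minutes travel time → 17:45 UTC (Nov 4).
Kabul is UTC+4:30, so local arrival = 17:45 + 4:30 = 22:15 on Nov 4.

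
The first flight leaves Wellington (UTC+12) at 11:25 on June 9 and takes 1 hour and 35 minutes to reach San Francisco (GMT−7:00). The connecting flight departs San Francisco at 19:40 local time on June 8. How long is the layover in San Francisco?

Convert departure to UTC: 11:25 − 12:00 = 23:25 UTC on Jun 8.
Add 1 hour 35 minutes flight time → 01:00 UTC (Jun 9).
San Francisco is UTC−7:00, so local arrival = 01:00 − 7:00 = 18:00 on Jun 8.
Layover = 19:40 − 18:00 = 1 hour 40 minutes.

1 hour 40 minutes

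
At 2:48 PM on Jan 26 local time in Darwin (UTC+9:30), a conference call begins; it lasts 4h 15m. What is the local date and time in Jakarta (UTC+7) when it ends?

Convert start to UTC: 2:48 PM − 9:30 = 5:18 AM UTC on Jan 26.
Add 4 hours 15 minutes duration → 9:33 AM UTC.
Jakarta is UTC+7:00, so local end time = 9:33 AM + 7:00 = 4:33 PM on Jan 26.

4:33 PM on January 26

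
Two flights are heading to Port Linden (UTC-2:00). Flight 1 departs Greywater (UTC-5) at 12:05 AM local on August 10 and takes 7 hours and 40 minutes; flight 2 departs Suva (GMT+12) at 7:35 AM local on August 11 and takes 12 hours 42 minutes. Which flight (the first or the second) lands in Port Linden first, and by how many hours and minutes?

Flight 1 in UTC: 12:05 AM + 5:00 = 5:05 AM on Aug 10.
+7 hours 40 minutes → arrive 12:45 PM UTC on Aug 10.
Flight 2 in UTC: 7:35 AM − 12:00 = 7:35 PM on Aug 10.
+12 hours 42 minutes → arrive 8:17 AM UTC on Aug 11.
Flight 1 lands earlier by 19 hours 32 minutes.

the first, by 19 hours 32 minutes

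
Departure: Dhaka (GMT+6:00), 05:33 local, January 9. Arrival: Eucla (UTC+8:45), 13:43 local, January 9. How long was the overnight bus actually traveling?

5 hours 25 minutes

Departure in UTC: 05:33 − 6:00 = 23:33 on Jan 8.
Arrival in UTC: 13:43 − 8:45 = 04:58 on Jan 9.
Elapsed = 04:58 − 23:33 (+1 day) = 5 hours 25 minutes.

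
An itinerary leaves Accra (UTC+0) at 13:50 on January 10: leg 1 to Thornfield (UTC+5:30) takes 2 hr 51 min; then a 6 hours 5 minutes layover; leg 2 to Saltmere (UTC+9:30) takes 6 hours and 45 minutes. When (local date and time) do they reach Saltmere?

Accra is at UTC+0, so departure is already 13:50 UTC on Jan 10.
Add 2 hours 51 minutes leg 1 → 16:41 UTC.
Add 6 hours 5 minutes layover in Thornfield → 22:46 UTC.
Add 6 hours 45 minutes leg 2 → 05:31 UTC (Jan 11).
Saltmere is UTC+9:30, so local arrival = 05:31 + 9:30 = 15:01 on Jan 11.

15:01 on January 11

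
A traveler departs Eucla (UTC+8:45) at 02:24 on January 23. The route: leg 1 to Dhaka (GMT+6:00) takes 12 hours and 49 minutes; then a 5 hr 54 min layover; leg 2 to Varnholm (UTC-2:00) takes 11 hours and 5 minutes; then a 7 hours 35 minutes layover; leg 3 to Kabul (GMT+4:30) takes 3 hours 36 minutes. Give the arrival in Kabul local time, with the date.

Convert departure to UTC: 02:24 − 8:45 = 17:39 UTC on Jan 22.
Add 12 hours 49 minutes leg 1 → 06:28 UTC (Jan 23).
Add 5 hours 54 minutes layover in Dhaka → 12:22 UTC.
Add 11 hours and 5 minutes leg 2 → 23:27 UTC.
Add 7 hours 35 minutes layover in Varnholm → 07:02 UTC (Jan 24).
Add 3 hours 36 minutes leg 3 → 10:38 UTC.
Kabul is UTC+4:30, so local arrival = 10:38 + 4:30 = 15:08 on Jan 24.

15:08 on January 24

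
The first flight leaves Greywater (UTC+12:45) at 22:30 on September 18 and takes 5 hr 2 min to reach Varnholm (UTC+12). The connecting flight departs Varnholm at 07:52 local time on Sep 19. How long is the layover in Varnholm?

Convert departure to UTC: 22:30 − 12:45 = 09:45 UTC on Sep 18.
Add 5 hours and 2 minutes flight time → 14:47 UTC.
Varnholm is UTC+12:00, so local arrival = 14:47 + 12:00 = 02:47 on Sep 19.
Layover = 07:52 − 02:47 = 5 hours 5 minutes.

5 hours 5 minutes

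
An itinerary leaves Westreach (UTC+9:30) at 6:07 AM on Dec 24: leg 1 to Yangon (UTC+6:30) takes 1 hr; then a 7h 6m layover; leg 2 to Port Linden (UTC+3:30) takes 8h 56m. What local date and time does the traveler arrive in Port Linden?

Convert departure to UTC: 6:07 AM − 9:30 = 8:37 PM UTC on Dec 23.
Add 1 hour leg 1 → 9:37 PM UTC.
Add 7 hours 6 minutes layover in Yangon → 4:43 AM UTC (Dec 24).
Add 8 hours 56 minutes leg 2 → 1:39 PM UTC.
Port Linden is UTC+3:30, so local arrival = 1:39 PM + 3:30 = 5:09 PM on Dec 24.

5:09 PM on Dec 24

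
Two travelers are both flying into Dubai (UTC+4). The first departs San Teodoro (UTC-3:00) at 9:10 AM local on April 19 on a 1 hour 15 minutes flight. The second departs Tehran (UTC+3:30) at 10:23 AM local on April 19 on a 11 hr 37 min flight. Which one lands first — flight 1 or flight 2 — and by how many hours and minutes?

the first, by 5 hours 5 minutes

Flight 1 in UTC: 9:10 AM + 3:00 = 12:10 PM on Apr 19.
+1 hour and 15 minutes → arrive 1:25 PM UTC on Apr 19.
Flight 2 in UTC: 10:23 AM − 3:30 = 6:53 AM on Apr 19.
+11 hours and 37 minutes → arrive 6:30 PM UTC on Apr 19.
Flight 1 lands earlier by 5 hours 5 minutes.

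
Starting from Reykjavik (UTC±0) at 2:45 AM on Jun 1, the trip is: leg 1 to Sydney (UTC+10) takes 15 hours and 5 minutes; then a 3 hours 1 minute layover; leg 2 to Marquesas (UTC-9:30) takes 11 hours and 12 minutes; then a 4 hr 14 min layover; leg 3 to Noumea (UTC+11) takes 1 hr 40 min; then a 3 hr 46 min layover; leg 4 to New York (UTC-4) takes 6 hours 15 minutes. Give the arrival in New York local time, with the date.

7:58 PM on Jun 2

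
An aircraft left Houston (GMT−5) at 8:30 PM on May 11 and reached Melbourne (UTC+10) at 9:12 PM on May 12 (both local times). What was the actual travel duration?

Departure in UTC: 8:30 PM + 5:00 = 1:30 AM on May 12.
Arrival in UTC: 9:12 PM − 10:00 = 11:12 AM on May 12.
Elapsed = 11:12 AM − 1:30 AM = 9 hours 42 minutes.

9 hours 42 minutes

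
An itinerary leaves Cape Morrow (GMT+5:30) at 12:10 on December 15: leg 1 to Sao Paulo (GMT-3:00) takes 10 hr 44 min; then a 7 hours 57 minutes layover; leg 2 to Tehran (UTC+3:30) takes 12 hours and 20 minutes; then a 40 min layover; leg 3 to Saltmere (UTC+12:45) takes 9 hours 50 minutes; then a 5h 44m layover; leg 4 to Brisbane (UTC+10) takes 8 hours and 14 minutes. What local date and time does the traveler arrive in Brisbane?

00:09 on December 18

Convert departure to UTC: 12:10 − 5:30 = 06:40 UTC on Dec 15.
Add 10 hours and 44 minutes leg 1 → 17:24 UTC.
Add 7 hours and 57 minutes layover in Sao Paulo → 01:21 UTC (Dec 16).
Add 12 hours and 20 minutes leg 2 → 13:41 UTC.
Add 40 minutes layover in Tehran → 14:21 UTC.
Add 9 hours and 50 minutes leg 3 → 00:11 UTC (Dec 17).
Add 5 hours and 44 minutes layover in Saltmere → 05:55 UTC.
Add 8 hours 14 minutes leg 4 → 14:09 UTC.
Brisbane is UTC+10:00, so local arrival = 14:09 + 10:00 = 00:09 on Dec 18.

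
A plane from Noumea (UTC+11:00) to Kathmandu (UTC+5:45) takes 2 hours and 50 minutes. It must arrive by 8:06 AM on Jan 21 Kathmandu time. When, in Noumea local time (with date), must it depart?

10:31 AM on Jan 21

Target arrival in UTC: 8:06 AM − 5:45 = 2:21 AM on Jan 21.
Subtract 2 hours 50 minutes → departure 11:31 PM UTC on Jan 20.
Noumea is UTC+11:00: 11:31 PM + 11:00 = 10:31 AM on Jan 21.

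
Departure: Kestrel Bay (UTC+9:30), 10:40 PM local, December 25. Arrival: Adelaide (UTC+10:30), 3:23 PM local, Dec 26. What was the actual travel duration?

15 hours 43 minutes

Adelaide is 1:00 ahead of Kestrel Bay.
Clock-face elapsed time (ignoring zones) is 16 hours 43 minutes.
Actual elapsed = 16 hours 43 minutes − 1:00 = 15 hours 43 minutes.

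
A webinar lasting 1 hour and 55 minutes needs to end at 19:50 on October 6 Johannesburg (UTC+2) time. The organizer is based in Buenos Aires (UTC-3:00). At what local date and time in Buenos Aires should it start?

12:55 on Oct 6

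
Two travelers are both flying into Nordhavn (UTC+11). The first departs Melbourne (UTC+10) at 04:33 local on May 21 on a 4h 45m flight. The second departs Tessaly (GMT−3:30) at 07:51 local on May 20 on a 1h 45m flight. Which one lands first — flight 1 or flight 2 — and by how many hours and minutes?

Flight 1 in UTC: 04:33 − 10:00 = 18:33 on May 20.
+4 hours 45 minutes → arrive 23:18 UTC on May 20.
Flight 2 in UTC: 07:51 + 3:30 = 11:21 on May 20.
+1 hour and 45 minutes → arrive 13:06 UTC on May 20.
Flight 2 lands earlier by 10 hours 12 minutes.

the second, by 10 hours 12 minutes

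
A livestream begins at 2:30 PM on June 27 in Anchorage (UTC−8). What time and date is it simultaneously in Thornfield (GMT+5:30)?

Thornfield is 13:30 ahead of Anchorage.
Shift by the zone difference: 2:30 PM + 13:30 = 4:00 AM on Jun 28 in Thornfield.

4:00 AM on June 28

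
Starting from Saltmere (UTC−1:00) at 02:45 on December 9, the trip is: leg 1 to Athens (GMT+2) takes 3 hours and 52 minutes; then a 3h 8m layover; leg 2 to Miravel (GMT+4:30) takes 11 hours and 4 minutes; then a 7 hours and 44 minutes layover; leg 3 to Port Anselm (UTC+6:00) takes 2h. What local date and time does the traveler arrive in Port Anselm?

Convert departure to UTC: 02:45 + 1:00 = 03:45 UTC on Dec 9.
Add 3 hours and 52 minutes leg 1 → 07:37 UTC.
Add 3 hours 8 minutes layover in Athens → 10:45 UTC.
Add 11 hours 4 minutes leg 2 → 21:49 UTC.
Add 7 hours and 44 minutes layover in Miravel → 05:33 UTC (Dec 10).
Add 2 hours leg 3 → 07:33 UTC.
Port Anselm is UTC+6:00, so local arrival = 07:33 + 6:00 = 13:33 on Dec 10.

13:33 on Dec 10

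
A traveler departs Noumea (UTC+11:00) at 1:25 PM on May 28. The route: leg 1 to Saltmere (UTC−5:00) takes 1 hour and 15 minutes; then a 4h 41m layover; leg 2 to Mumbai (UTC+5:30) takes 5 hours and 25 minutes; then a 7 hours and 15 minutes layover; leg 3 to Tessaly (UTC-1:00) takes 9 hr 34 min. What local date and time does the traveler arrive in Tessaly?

5:35 AM on May 29

Convert departure to UTC: 1:25 PM − 11:00 = 2:25 AM UTC on May 28.
Add 1 hour 15 minutes leg 1 → 3:40 AM UTC.
Add 4 hours 41 minutes layover in Saltmere → 8:21 AM UTC.
Add 5 hours 25 minutes leg 2 → 1:46 PM UTC.
Add 7 hours 15 minutes layover in Mumbai → 9:01 PM UTC.
Add 9 hours and 34 minutes leg 3 → 6:35 AM UTC (May 29).
Tessaly is UTC−1:00, so local arrival = 6:35 AM − 1:00 = 5:35 AM on May 29.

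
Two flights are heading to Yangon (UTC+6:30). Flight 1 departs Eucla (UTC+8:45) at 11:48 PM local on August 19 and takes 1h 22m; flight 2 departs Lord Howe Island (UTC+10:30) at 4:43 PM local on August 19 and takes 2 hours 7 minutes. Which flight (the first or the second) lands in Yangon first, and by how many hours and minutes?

the second, by 8 hours 5 minutes

Flight 1 in UTC: 11:48 PM − 8:45 = 3:03 PM on Aug 19.
+1 hour 22 minutes → arrive 4:25 PM UTC on Aug 19.
Flight 2 in UTC: 4:43 PM − 10:30 = 6:13 AM on Aug 19.
+2 hours and 7 minutes → arrive 8:20 AM UTC on Aug 19.
Flight 2 lands earlier by 8 hours 5 minutes.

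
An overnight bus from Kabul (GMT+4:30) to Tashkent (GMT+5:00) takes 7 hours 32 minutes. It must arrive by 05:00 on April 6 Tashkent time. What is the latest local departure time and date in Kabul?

20:58 on April 5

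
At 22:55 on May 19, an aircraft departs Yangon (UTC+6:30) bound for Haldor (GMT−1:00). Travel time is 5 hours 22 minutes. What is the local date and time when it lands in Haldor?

Convert departure to UTC: 22:55 − 6:30 = 16:25 UTC on May 19.
Add 5 hours 22 minutes travel time → 21:47 UTC.
Haldor is UTC−1:00, so local arrival = 21:47 − 1:00 = 20:47 on May 19.

20:47 on May 19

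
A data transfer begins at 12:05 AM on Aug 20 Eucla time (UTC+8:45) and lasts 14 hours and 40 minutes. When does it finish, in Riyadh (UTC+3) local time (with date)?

9:00 AM on August 20

Convert start to UTC: 12:05 AM − 8:45 = 3:20 PM UTC on Aug 19.
Add 14 hours 40 minutes duration → 6:00 AM UTC (Aug 20).
Riyadh is UTC+3:00, so local end time = 6:00 AM + 3:00 = 9:00 AM on Aug 20.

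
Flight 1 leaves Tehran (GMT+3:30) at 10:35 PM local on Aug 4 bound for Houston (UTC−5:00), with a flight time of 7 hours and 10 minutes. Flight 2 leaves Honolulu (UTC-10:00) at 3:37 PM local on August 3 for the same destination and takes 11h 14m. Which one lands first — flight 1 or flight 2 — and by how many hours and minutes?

Flight 1 in UTC: 10:35 PM − 3:30 = 7:05 PM on Aug 4.
+7 hours and 10 minutes → arrive 2:15 AM UTC on Aug 5.
Flight 2 in UTC: 3:37 PM + 10:00 = 1:37 AM on Aug 4.
+11 hours and 14 minutes → arrive 12:51 PM UTC on Aug 4.
Flight 2 lands earlier by 13 hours 24 minutes.

the second, by 13 hours 24 minutes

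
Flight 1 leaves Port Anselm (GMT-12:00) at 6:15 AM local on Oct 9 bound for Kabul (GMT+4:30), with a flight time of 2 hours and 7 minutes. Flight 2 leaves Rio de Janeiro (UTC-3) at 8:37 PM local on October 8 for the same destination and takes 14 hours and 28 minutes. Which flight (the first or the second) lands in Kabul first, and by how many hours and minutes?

the second, by 6 hours 17 minutes

Flight 1 in UTC: 6:15 AM + 12:00 = 6:15 PM on Oct 9.
+2 hours and 7 minutes → arrive 8:22 PM UTC on Oct 9.
Flight 2 in UTC: 8:37 PM + 3:00 = 11:37 PM on Oct 8.
+14 hours 28 minutes → arrive 2:05 PM UTC on Oct 9.
Flight 2 lands earlier by 6 hours 17 minutes.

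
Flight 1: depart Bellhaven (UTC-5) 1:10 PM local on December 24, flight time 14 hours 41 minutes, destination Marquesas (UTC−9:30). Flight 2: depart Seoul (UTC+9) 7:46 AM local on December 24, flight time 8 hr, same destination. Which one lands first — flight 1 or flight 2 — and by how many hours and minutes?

the second, by 26 hours 5 minutes

Flight 1 in UTC: 1:10 PM + 5:00 = 6:10 PM on Dec 24.
+14 hours 41 minutes → arrive 8:51 AM UTC on Dec 25.
Flight 2 in UTC: 7:46 AM − 9:00 = 10:46 PM on Dec 23.
+8 hours → arrive 6:46 AM UTC on Dec 24.
Flight 2 lands earlier by 26 hours 5 minutes.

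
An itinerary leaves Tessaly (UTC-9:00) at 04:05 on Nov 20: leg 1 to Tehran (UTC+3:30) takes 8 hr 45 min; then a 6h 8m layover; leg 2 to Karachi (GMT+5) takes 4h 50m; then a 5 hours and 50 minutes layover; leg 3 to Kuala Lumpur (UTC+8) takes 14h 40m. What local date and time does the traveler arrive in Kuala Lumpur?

Convert departure to UTC: 04:05 + 9:00 = 13:05 UTC on Nov 20.
Add 8 hours 45 minutes leg 1 → 21:50 UTC.
Add 6 hours 8 minutes layover in Tehran → 03:58 UTC (Nov 21).
Add 4 hours 50 minutes leg 2 → 08:48 UTC.
Add 5 hours and 50 minutes layover in Karachi → 14:38 UTC.
Add 14 hours and 40 minutes leg 3 → 05:18 UTC (Nov 22).
Kuala Lumpur is UTC+8:00, so local arrival = 05:18 + 8:00 = 13:18 on Nov 22.

13:18 on November 22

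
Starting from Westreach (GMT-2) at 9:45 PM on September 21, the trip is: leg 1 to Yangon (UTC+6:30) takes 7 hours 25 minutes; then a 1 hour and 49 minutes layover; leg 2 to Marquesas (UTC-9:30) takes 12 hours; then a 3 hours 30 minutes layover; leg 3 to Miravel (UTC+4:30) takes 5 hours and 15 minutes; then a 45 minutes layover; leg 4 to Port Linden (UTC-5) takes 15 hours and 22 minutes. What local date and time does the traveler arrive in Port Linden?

Convert departure to UTC: 9:45 PM + 2:00 = 11:45 PM UTC on Sep 21.
Add 7 hours 25 minutes leg 1 → 7:10 AM UTC (Sep 22).
Add 1 hour and 49 minutes layover in Yangon → 8:59 AM UTC.
Add 12 hours leg 2 → 8:59 PM UTC.
Add 3 hours 30 minutes layover in Marquesas → 12:29 AM UTC (Sep 23).
Add 5 hours 15 minutes leg 3 → 5:44 AM UTC.
Add 45 minutes layover in Miravel → 6:29 AM UTC.
Add 15 hours 22 minutes leg 4 → 9:51 PM UTC.
Port Linden is UTC−5:00, so local arrival = 9:51 PM − 5:00 = 4:51 PM on Sep 23.

4:51 PM on September 23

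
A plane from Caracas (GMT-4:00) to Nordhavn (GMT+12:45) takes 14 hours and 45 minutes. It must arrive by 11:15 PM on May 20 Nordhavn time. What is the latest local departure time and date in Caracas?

3:45 PM on May 19

Target arrival in UTC: 11:15 PM − 12:45 = 10:30 AM on May 20.
Subtract 14 hours and 45 minutes → departure 7:45 PM UTC on May 19.
Caracas is UTC−4:00: 7:45 PM − 4:00 = 3:45 PM on May 19.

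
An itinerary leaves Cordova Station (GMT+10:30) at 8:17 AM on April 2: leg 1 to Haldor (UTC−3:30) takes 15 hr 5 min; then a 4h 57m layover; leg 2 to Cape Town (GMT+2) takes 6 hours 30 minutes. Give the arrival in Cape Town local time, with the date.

Convert departure to UTC: 8:17 AM − 10:30 = 9:47 PM UTC on Apr 1.
Add 15 hours and 5 minutes leg 1 → 12:52 PM UTC (Apr 2).
Add 4 hours 57 minutes layover in Haldor → 5:49 PM UTC.
Add 6 hours 30 minutes leg 2 → 12:19 AM UTC (Apr 3).
Cape Town is UTC+2:00, so local arrival = 12:19 AM + 2:00 = 2:19 AM on Apr 3.

2:19 AM on April 3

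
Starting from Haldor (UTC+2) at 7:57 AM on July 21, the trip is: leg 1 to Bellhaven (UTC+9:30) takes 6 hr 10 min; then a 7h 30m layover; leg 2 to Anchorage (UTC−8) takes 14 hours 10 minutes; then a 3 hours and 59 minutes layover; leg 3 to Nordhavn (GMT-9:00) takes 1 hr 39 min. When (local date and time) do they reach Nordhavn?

Convert departure to UTC: 7:57 AM − 2:00 = 5:57 AM UTC on Jul 21.
Add 6 hours and 10 minutes leg 1 → 12:07 PM UTC.
Add 7 hours 30 minutes layover in Bellhaven → 7:37 PM UTC.
Add 14 hours 10 minutes leg 2 → 9:47 AM UTC (Jul 22).
Add 3 hours and 59 minutes layover in Anchorage → 1:46 PM UTC.
Add 1 hour and 39 minutes leg 3 → 3:25 PM UTC.
Nordhavn is UTC−9:00, so local arrival = 3:25 PM − 9:00 = 6:25 AM on Jul 22.

6:25 AM on Jul 22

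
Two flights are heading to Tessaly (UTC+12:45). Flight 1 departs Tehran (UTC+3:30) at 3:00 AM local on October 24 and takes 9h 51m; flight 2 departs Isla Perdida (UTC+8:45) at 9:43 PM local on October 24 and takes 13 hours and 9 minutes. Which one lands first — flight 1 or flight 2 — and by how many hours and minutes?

the first, by 16 hours 46 minutes

Flight 1 in UTC: 3:00 AM − 3:30 = 11:30 PM on Oct 23.
+9 hours and 51 minutes → arrive 9:21 AM UTC on Oct 24.
Flight 2 in UTC: 9:43 PM − 8:45 = 12:58 PM on Oct 24.
+13 hours and 9 minutes → arrive 2:07 AM UTC on Oct 25.
Flight 1 lands earlier by 16 hours 46 minutes.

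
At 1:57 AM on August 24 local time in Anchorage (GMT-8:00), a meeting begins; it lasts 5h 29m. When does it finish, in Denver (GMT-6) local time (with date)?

9:26 AM on August 24

Convert start to UTC: 1:57 AM + 8:00 = 9:57 AM UTC on Aug 24.
Add 5 hours 29 minutes duration → 3:26 PM UTC.
Denver is UTC−6:00, so local end time = 3:26 PM − 6:00 = 9:26 AM on Aug 24.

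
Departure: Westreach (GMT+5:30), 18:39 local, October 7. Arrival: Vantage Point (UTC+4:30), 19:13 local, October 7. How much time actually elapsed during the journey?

Vantage Point is 1:00 behind Westreach.
Clock-face elapsed time (ignoring zones) is 34 minutes.
Actual elapsed = 34 minutes + 1:00 = 1 hour 34 minutes.

1 hour 34 minutes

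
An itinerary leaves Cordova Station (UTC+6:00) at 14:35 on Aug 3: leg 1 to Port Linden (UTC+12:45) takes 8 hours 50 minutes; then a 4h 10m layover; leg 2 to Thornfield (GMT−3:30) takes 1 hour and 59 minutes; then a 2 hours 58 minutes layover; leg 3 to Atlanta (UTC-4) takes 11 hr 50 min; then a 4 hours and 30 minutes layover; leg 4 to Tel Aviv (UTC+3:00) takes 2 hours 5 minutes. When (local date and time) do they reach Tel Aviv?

Convert departure to UTC: 14:35 − 6:00 = 08:35 UTC on Aug 3.
Add 8 hours and 50 minutes leg 1 → 17:25 UTC.
Add 4 hours 10 minutes layover in Port Linden → 21:35 UTC.
Add 1 hour and 59 minutes leg 2 → 23:34 UTC.
Add 2 hours 58 minutes layover in Thornfield → 02:32 UTC (Aug 4).
Add 11 hours and 50 minutes leg 3 → 14:22 UTC.
Add 4 hours and 30 minutes layover in Atlanta → 18:52 UTC.
Add 2 hours 5 minutes leg 4 → 20:57 UTC.
Tel Aviv is UTC+3:00, so local arrival = 20:57 + 3:00 = 23:57 on Aug 4.

23:57 on August 4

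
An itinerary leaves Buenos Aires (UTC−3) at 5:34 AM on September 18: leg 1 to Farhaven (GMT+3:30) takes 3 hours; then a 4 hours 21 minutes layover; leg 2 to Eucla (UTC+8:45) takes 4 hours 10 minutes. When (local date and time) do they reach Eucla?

4:50 AM on September 19

Convert departure to UTC: 5:34 AM + 3:00 = 8:34 AM UTC on Sep 18.
Add 3 hours leg 1 → 11:34 AM UTC.
Add 4 hours 21 minutes layover in Farhaven → 3:55 PM UTC.
Add 4 hours and 10 minutes leg 2 → 8:05 PM UTC.
Eucla is UTC+8:45, so local arrival = 8:05 PM + 8:45 = 4:50 AM on Sep 19.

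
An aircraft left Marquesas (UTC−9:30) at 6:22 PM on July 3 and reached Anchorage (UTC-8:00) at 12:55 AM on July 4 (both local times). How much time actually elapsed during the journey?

Departure in UTC: 6:22 PM + 9:30 = 3:52 AM on Jul 4.
Arrival in UTC: 12:55 AM + 8:00 = 8:55 AM on Jul 4.
Elapsed = 8:55 AM − 3:52 AM = 5 hours 3 minutes.

5 hours 3 minutes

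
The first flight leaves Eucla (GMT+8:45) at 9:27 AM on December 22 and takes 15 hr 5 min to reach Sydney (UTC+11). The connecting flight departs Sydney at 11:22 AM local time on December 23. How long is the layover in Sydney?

Convert departure to UTC: 9:27 AM − 8:45 = 12:42 AM UTC on Dec 22.
Add 15 hours 5 minutes flight time → 3:47 PM UTC.
Sydney is UTC+11:00, so local arrival = 3:47 PM + 11:00 = 2:47 AM on Dec 23.
Layover = 11:22 AM − 2:47 AM = 8 hours 35 minutes.

8 hours 35 minutes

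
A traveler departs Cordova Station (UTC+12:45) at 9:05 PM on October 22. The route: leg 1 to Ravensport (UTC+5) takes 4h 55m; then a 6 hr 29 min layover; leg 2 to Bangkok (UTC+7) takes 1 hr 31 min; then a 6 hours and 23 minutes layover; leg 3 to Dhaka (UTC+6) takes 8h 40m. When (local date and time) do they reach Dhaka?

6:18 PM on October 23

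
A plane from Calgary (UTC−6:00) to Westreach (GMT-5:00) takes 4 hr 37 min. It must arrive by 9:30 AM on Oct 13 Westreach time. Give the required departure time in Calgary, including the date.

Target arrival in UTC: 9:30 AM + 5:00 = 2:30 PM on Oct 13.
Subtract 4 hours 37 minutes → departure 9:53 AM UTC on Oct 13.
Calgary is UTC−6:00: 9:53 AM − 6:00 = 3:53 AM on Oct 13.

3:53 AM on October 13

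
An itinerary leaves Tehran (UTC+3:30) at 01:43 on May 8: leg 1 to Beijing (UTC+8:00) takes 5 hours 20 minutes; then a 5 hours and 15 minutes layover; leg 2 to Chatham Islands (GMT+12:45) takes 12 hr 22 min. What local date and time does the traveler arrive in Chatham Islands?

09:55 on May 9

Convert departure to UTC: 01:43 − 3:30 = 22:13 UTC on May 7.
Add 5 hours and 20 minutes leg 1 → 03:33 UTC (May 8).
Add 5 hours and 15 minutes layover in Beijing → 08:48 UTC.
Add 12 hours 22 minutes leg 2 → 21:10 UTC.
Chatham Islands is UTC+12:45, so local arrival = 21:10 + 12:45 = 09:55 on May 9.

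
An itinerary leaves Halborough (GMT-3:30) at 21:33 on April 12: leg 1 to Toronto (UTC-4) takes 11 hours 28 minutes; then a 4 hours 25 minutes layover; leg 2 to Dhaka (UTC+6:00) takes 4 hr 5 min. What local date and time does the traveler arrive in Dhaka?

03:01 on April 14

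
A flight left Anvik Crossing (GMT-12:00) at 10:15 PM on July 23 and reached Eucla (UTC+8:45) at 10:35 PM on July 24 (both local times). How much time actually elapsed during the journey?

3 hours 35 minutes

Eucla is 20:45 ahead of Anvik Crossing.
Clock-face elapsed time (ignoring zones) is 24 hours 20 minutes.
Actual elapsed = 24 hours 20 minutes − 20:45 = 3 hours 35 minutes.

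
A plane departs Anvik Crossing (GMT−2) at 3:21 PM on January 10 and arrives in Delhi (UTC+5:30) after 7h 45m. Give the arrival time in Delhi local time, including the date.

6:36 AM on January 11

Delhi is 7:30 ahead of Anvik Crossing.
After 7 hours and 45 minutes it is 11:06 PM in Anvik Crossing.
Shift by the zone difference: 11:06 PM + 7:30 = 6:36 AM on Jan 11 in Delhi.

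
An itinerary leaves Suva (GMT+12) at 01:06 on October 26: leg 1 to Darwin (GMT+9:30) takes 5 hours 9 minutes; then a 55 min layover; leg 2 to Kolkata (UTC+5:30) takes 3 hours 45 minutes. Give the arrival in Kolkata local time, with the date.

04:25 on October 26

Convert departure to UTC: 01:06 − 12:00 = 13:06 UTC on Oct 25.
Add 5 hours 9 minutes leg 1 → 18:15 UTC.
Add 55 minutes layover in Darwin → 19:10 UTC.
Add 3 hours and 45 minutes leg 2 → 22:55 UTC.
Kolkata is UTC+5:30, so local arrival = 22:55 + 5:30 = 04:25 on Oct 26.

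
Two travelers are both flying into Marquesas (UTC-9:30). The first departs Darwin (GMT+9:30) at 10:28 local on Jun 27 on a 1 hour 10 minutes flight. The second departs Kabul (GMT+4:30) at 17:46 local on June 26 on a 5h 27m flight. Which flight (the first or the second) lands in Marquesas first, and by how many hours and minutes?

the second, by 7 hours 25 minutes

Flight 1 in UTC: 10:28 − 9:30 = 00:58 on Jun 27.
+1 hour 10 minutes → arrive 02:08 UTC on Jun 27.
Flight 2 in UTC: 17:46 − 4:30 = 13:16 on Jun 26.
+5 hours and 27 minutes → arrive 18:43 UTC on Jun 26.
Flight 2 lands earlier by 7 hours 25 minutes.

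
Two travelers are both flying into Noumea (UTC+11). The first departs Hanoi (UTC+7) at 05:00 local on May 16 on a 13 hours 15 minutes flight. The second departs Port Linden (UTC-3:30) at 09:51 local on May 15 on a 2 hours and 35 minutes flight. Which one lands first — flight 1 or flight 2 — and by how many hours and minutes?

Flight 1 in UTC: 05:00 − 7:00 = 22:00 on May 15.
+13 hours 15 minutes → arrive 11:15 UTC on May 16.
Flight 2 in UTC: 09:51 + 3:30 = 13:21 on May 15.
+2 hours 35 minutes → arrive 15:56 UTC on May 15.
Flight 2 lands earlier by 19 hours 19 minutes.

the second, by 19 hours 19 minutes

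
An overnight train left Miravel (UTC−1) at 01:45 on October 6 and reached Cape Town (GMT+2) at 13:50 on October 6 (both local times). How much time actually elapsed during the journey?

9 hours 5 minutes

Departure in UTC: 01:45 + 1:00 = 02:45 on Oct 6.
Arrival in UTC: 13:50 − 2:00 = 11:50 on Oct 6.
Elapsed = 11:50 − 02:45 = 9 hours 5 minutes.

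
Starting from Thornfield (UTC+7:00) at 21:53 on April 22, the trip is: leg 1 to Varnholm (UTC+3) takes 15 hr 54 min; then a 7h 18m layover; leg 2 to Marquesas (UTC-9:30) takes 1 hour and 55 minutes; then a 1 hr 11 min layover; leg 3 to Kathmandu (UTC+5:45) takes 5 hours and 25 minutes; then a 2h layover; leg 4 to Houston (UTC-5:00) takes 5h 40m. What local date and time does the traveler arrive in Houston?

01:16 on April 24

Convert departure to UTC: 21:53 − 7:00 = 14:53 UTC on Apr 22.
Add 15 hours and 54 minutes leg 1 → 06:47 UTC (Apr 23).
Add 7 hours 18 minutes layover in Varnholm → 14:05 UTC.
Add 1 hour 55 minutes leg 2 → 16:00 UTC.
Add 1 hour 11 minutes layover in Marquesas → 17:11 UTC.
Add 5 hours and 25 minutes leg 3 → 22:36 UTC.
Add 2 hours layover in Kathmandu → 00:36 UTC (Apr 24).
Add 5 hours 40 minutes leg 4 → 06:16 UTC.
Houston is UTC−5:00, so local arrival = 06:16 − 5:00 = 01:16 on Apr 24.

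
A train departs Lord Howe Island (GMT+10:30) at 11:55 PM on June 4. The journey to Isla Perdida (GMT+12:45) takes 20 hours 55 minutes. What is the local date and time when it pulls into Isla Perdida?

Convert departure to UTC: 11:55 PM − 10:30 = 1:25 PM UTC on Jun 4.
Add 20 hours 55 minutes travel time → 10:20 AM UTC (Jun 5).
Isla Perdida is UTC+12:45, so local arrival = 10:20 AM + 12:45 = 11:05 PM on Jun 5.

11:05 PM on Jun 5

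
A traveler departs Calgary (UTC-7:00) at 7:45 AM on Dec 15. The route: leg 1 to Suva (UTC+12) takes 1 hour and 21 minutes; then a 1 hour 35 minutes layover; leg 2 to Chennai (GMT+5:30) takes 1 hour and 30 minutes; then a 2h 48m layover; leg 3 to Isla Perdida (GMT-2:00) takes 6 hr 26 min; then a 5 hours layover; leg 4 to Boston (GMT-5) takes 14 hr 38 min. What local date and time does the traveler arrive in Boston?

Convert departure to UTC: 7:45 AM + 7:00 = 2:45 PM UTC on Dec 15.
Add 1 hour and 21 minutes leg 1 → 4:06 PM UTC.
Add 1 hour 35 minutes layover in Suva → 5:41 PM UTC.
Add 1 hour and 30 minutes leg 2 → 7:11 PM UTC.
Add 2 hours and 48 minutes layover in Chennai → 9:59 PM UTC.
Add 6 hours and 26 minutes leg 3 → 4:25 AM UTC (Dec 16).
Add 5 hours layover in Isla Perdida → 9:25 AM UTC.
Add 14 hours 38 minutes leg 4 → 12:03 AM UTC (Dec 17).
Boston is UTC−5:00, so local arrival = 12:03 AM − 5:00 = 7:03 PM on Dec 16.

7:03 PM on December 16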